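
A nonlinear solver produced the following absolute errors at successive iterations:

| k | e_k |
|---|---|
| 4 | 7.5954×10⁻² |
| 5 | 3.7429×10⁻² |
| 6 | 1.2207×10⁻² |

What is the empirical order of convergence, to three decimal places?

1.583

p ≈ ln(e_6/e_5) / ln(e_5/e_4)
  = ln(1.2207×10⁻²/3.7429×10⁻²) / ln(3.7429×10⁻²/7.5954×10⁻²)
  = ln(0.326137) / ln(0.492785)
  = -1.120438 / -0.707682 ≈ 1.583251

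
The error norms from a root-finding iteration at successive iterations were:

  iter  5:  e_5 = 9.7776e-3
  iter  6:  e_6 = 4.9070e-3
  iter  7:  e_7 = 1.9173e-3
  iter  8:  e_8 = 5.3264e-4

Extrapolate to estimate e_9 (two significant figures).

First estimate the order: p ≈ ln(e_8/e_7) / ln(e_7/e_6) = ln(5.3264e-4/1.9173e-3)/ln(1.9173e-3/4.9070e-3) = ln(0.277807)/ln(0.390728) ≈ 1.3630.
Then e_9 ≈ e_8·(e_8/e_7)^p = 5.3264e-4·(0.277807)^1.3630 = 5.3264e-4·0.174511 ≈ 9.295e-05.

9.3e-5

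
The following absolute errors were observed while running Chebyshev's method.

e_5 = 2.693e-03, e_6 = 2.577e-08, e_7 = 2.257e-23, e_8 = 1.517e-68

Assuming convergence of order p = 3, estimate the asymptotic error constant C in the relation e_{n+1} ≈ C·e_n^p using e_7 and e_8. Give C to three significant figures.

C ≈ e_8 / e_7^3
  = 1.517e-68 / (2.257e-23)^3
  = 1.517e-68 / 1.14973e-68 ≈ 1.3194

1.32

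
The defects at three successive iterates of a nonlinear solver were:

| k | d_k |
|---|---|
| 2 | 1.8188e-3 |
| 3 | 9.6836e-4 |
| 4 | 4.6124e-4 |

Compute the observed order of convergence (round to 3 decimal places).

1.177

p ≈ ln(d_4/d_3) / ln(d_3/d_2)
  = ln(4.6124e-4/9.6836e-4) / ln(9.6836e-4/1.8188e-3)
  = ln(0.47631) / ln(0.532417)
  = -0.741686 / -0.630328 ≈ 1.176667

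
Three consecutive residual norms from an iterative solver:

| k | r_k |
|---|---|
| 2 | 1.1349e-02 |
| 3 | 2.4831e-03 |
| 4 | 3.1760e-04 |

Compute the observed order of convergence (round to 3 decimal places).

1.353

p ≈ ln(r_4/r_3) / ln(r_3/r_2)
  = ln(3.1760e-04/2.4831e-03) / ln(2.4831e-03/1.1349e-02)
  = ln(0.127905) / ln(0.218795)
  = -2.056467 / -1.519620 ≈ 1.353277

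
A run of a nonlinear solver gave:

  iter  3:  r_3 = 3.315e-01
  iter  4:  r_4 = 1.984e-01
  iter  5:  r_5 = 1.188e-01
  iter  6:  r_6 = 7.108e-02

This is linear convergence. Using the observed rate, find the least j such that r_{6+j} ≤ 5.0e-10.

37

Rate ρ ≈ r_6/r_5 = 7.108e-02/1.188e-01 = 0.5983.
After j more steps, r_{6+j} ≈ 7.108e-02·ρ^j; need ρ^j ≤ 5.0e-10/7.108e-02 = 7.03433e-09.
j ≥ ln(7.03433e-09)/ln(0.5983) = -18.7725/-0.51366 = 36.547.
So 37 more iterations are needed.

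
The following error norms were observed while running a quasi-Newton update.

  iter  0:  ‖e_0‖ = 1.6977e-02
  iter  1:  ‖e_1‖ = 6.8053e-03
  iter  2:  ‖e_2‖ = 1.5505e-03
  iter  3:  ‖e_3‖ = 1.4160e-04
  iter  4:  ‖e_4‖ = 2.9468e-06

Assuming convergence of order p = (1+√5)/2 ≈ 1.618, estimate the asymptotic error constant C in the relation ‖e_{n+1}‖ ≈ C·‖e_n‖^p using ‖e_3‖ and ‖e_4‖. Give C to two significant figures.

C ≈ ‖e_4‖ / ‖e_3‖^1.618
  = 2.9468e-06 / (1.4160e-04)^1.618
  = 2.9468e-06 / 5.92134e-07 ≈ 4.9766

5.0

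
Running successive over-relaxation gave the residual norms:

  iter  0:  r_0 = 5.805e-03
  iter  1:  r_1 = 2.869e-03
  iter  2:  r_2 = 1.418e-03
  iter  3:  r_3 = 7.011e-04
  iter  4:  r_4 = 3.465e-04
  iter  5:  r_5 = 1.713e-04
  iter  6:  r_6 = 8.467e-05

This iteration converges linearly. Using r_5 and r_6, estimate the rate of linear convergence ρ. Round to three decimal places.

0.494

ρ ≈ r_6/r_5 = 8.467e-05/1.713e-04 = 0.49428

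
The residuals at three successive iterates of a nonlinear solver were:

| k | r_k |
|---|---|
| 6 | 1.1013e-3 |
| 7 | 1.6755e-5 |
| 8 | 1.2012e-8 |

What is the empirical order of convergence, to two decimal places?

1.73

p ≈ ln(r_8/r_7) / ln(r_7/r_6)
  = ln(1.2012e-8/1.6755e-5) / ln(1.6755e-5/1.1013e-3)
  = ln(0.00071692) / ln(0.0152138)
  = -7.24055 / -4.18555 ≈ 1.72989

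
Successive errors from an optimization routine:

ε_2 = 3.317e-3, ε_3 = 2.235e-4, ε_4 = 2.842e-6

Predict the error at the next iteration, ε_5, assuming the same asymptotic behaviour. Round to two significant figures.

First estimate the order: p ≈ ln(ε_4/ε_3) / ln(ε_3/ε_2) = ln(2.842e-6/2.235e-4)/ln(2.235e-4/3.317e-3) = ln(0.0127159)/ln(0.0673802) ≈ 1.6182.
Then ε_5 ≈ ε_4·(ε_4/ε_3)^p = 2.842e-6·(0.0127159)^1.6182 = 2.842e-6·0.000855962 ≈ 2.433e-09.

2.4e-9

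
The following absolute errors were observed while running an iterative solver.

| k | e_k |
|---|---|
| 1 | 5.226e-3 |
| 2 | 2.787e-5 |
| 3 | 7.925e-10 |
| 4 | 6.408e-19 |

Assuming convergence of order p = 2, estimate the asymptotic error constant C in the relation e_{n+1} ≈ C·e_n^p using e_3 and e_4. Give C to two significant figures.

1.0

C ≈ e_4 / e_3^2
  = 6.408e-19 / (7.925e-10)^2
  = 6.408e-19 / 6.28056e-19 ≈ 1.0203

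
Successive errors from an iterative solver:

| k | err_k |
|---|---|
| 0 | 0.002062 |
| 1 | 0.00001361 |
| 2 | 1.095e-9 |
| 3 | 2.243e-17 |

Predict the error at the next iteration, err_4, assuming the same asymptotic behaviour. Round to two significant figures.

First estimate the order: p ≈ ln(err_3/err_2) / ln(err_2/err_1) = ln(2.243e-17/1.095e-9)/ln(1.095e-9/0.00001361) = ln(2.0484e-08)/ln(8.04555e-05) ≈ 1.8778.
Then err_4 ≈ err_3·(err_3/err_2)^p = 2.243e-17·(2.0484e-08)^1.8778 = 2.243e-17·3.65069e-15 ≈ 8.188e-32.

8.2e-32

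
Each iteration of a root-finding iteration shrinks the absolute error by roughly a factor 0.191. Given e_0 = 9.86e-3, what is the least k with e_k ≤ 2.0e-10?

After k steps, e_k ≈ 9.86e-3·0.191^k.
Need 0.191^k ≤ 2.0e-10/9.86e-3 = 2.0284e-08.
k ≥ ln(2.0284e-08)/ln(0.191) = -17.7134/-1.65548 = 10.700.
Smallest integer k = 11.

11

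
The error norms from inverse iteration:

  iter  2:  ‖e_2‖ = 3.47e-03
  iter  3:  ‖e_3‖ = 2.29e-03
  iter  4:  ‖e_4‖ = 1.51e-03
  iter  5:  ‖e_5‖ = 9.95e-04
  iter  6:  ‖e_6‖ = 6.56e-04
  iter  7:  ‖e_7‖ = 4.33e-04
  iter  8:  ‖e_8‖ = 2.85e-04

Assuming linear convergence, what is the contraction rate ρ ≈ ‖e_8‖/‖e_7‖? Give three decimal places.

ρ ≈ ‖e_8‖/‖e_7‖ = 2.85e-04/4.33e-04 = 0.65820

0.658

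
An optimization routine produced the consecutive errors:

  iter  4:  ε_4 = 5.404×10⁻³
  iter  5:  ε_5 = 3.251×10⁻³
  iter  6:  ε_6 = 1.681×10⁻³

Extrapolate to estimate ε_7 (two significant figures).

7.1e-4

First estimate the order: p ≈ ln(ε_6/ε_5) / ln(ε_5/ε_4) = ln(1.681×10⁻³/3.251×10⁻³)/ln(3.251×10⁻³/5.404×10⁻³) = ln(0.517072)/ln(0.601591) ≈ 1.2979.
Then ε_7 ≈ ε_6·(ε_6/ε_5)^p = 1.681×10⁻³·(0.517072)^1.2979 = 1.681×10⁻³·0.424833 ≈ 0.0007141.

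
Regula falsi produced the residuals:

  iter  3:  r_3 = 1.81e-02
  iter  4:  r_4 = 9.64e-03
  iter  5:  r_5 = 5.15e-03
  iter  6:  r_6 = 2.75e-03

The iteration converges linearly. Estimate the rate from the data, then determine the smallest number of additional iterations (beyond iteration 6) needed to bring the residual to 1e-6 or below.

13

Rate ρ ≈ r_6/r_5 = 2.75e-03/5.15e-03 = 0.5340.
After j more steps, r_{6+j} ≈ 2.75e-03·ρ^j; need ρ^j ≤ 1e-6/2.75e-03 = 0.000363636.
j ≥ ln(0.000363636)/ln(0.5340) = -7.9194/-0.62736 = 12.623.
So 13 more iterations are needed.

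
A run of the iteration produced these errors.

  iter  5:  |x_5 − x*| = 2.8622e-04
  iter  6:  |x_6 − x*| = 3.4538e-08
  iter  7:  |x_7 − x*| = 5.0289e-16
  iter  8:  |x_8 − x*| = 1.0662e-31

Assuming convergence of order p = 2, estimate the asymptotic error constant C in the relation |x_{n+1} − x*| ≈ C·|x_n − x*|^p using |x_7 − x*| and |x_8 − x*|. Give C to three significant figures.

0.422

C ≈ |x_8 − x*| / |x_7 − x*|^2
  = 1.0662e-31 / (5.0289e-16)^2
  = 1.0662e-31 / 2.52898e-31 ≈ 0.42159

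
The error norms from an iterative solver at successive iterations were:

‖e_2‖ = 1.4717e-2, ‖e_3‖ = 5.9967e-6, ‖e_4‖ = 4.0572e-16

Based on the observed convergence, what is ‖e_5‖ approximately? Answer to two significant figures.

First estimate the order: p ≈ ln(‖e_4‖/‖e_3‖) / ln(‖e_3‖/‖e_2‖) = ln(4.0572e-16/5.9967e-6)/ln(5.9967e-6/1.4717e-2) = ln(6.76572e-11)/ln(0.000407468) ≈ 3.0000.
Then ‖e_5‖ ≈ ‖e_4‖·(‖e_4‖/‖e_3‖)^p = 4.0572e-16·(6.76572e-11)^3.0000 = 4.0572e-16·3.09701e-31 ≈ 1.257e-46.

1.3e-46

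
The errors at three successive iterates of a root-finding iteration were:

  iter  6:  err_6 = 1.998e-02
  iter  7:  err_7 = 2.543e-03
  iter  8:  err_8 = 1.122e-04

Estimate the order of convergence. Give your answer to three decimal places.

1.514

p ≈ ln(err_8/err_7) / ln(err_7/err_6)
  = ln(1.122e-04/2.543e-03) / ln(2.543e-03/1.998e-02)
  = ln(0.0441211) / ln(0.127277)
  = -3.120817 / -2.061389 ≈ 1.513939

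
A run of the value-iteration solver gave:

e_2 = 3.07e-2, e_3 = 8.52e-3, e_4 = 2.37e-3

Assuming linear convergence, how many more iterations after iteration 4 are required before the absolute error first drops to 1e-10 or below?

Rate ρ ≈ e_4/e_3 = 2.37e-3/8.52e-3 = 0.2782.
After j more steps, e_{4+j} ≈ 2.37e-3·ρ^j; need ρ^j ≤ 1e-10/2.37e-3 = 4.21941e-08.
j ≥ ln(4.21941e-08)/ln(0.2782) = -16.9810/-1.27941 = 13.273.
So 14 more iterations are needed.

14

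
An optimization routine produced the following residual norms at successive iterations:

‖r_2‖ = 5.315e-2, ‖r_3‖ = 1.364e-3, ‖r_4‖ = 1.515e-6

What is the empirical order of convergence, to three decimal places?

p ≈ ln(‖r_4‖/‖r_3‖) / ln(‖r_3‖/‖r_2‖)
  = ln(1.515e-6/1.364e-3) / ln(1.364e-3/5.315e-2)
  = ln(0.0011107) / ln(0.0256632)
  = -6.802765 / -3.662697 ≈ 1.857310

1.857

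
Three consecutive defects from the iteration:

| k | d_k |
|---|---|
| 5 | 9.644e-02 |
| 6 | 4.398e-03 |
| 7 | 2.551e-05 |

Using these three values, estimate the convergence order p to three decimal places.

p ≈ ln(d_7/d_6) / ln(d_6/d_5)
  = ln(2.551e-05/4.398e-03) / ln(4.398e-03/9.644e-02)
  = ln(0.00580036) / ln(0.0456035)
  = -5.149835 / -3.087771 ≈ 1.667816

1.668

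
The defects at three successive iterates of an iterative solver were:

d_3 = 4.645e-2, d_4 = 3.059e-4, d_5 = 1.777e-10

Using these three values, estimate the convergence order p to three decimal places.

2.859

p ≈ ln(d_5/d_4) / ln(d_4/d_3)
  = ln(1.777e-10/3.059e-4) / ln(3.059e-4/4.645e-2)
  = ln(5.80909e-07) / ln(0.00658558)
  = -14.358672 / -5.022873 ≈ 2.858657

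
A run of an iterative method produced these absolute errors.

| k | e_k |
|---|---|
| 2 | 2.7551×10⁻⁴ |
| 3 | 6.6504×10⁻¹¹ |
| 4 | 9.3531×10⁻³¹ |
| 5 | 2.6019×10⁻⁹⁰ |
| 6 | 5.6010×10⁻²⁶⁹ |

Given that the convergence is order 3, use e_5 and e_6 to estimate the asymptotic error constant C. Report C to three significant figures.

3.18

C ≈ e_6 / e_5^3
  = 5.6010×10⁻²⁶⁹ / (2.6019×10⁻⁹⁰)^3
  = 5.6010×10⁻²⁶⁹ / 1.76146e-269 ≈ 3.1798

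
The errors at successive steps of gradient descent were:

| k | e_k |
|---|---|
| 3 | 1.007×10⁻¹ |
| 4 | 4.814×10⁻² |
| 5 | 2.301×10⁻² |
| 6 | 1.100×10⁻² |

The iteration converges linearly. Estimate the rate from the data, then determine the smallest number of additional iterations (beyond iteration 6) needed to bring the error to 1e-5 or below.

Rate ρ ≈ e_6/e_5 = 1.100×10⁻²/2.301×10⁻² = 0.4781.
After j more steps, e_{6+j} ≈ 1.100×10⁻²·ρ^j; need ρ^j ≤ 1e-5/1.100×10⁻² = 0.000909091.
j ≥ ln(0.000909091)/ln(0.4781) = -7.0031/-0.73794 = 9.490.
So 10 more iterations are needed.

10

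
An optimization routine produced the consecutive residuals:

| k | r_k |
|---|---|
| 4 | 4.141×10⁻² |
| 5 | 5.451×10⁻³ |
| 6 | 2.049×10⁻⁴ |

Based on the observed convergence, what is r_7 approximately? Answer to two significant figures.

First estimate the order: p ≈ ln(r_6/r_5) / ln(r_5/r_4) = ln(2.049×10⁻⁴/5.451×10⁻³)/ln(5.451×10⁻³/4.141×10⁻²) = ln(0.0375894)/ln(0.131635) ≈ 1.6181.
Then r_7 ≈ r_6·(r_6/r_5)^p = 2.049×10⁻⁴·(0.0375894)^1.6181 = 2.049×10⁻⁴·0.00494667 ≈ 1.014e-06.

1.0e-6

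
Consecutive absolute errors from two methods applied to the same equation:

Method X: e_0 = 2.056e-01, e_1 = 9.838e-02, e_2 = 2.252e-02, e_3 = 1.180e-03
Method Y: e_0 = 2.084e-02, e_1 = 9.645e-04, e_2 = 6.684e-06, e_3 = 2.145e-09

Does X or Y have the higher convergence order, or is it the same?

X

Method X: p ≈ ln(1.180e-03/2.252e-02)/ln(2.252e-02/9.838e-02) ≈ 2.00.
Method Y: p ≈ ln(2.145e-09/6.684e-06)/ln(6.684e-06/9.645e-04) ≈ 1.62.
Method X has the higher order (≈2.0 vs ≈1.6).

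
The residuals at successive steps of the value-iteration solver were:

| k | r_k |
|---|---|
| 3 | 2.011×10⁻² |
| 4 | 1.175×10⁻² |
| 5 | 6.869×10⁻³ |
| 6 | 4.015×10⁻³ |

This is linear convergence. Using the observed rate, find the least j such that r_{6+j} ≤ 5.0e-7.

17

Rate ρ ≈ r_6/r_5 = 4.015×10⁻³/6.869×10⁻³ = 0.5845.
After j more steps, r_{6+j} ≈ 4.015×10⁻³·ρ^j; need ρ^j ≤ 5.0e-7/4.015×10⁻³ = 0.000124533.
j ≥ ln(0.000124533)/ln(0.5845) = -8.9909/-0.53700 = 16.743.
So 17 more iterations are needed.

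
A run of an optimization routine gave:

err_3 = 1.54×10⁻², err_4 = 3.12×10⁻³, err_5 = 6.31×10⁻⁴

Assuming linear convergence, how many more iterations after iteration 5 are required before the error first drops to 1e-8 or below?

7

Rate ρ ≈ err_5/err_4 = 6.31×10⁻⁴/3.12×10⁻³ = 0.2022.
After j more steps, err_{5+j} ≈ 6.31×10⁻⁴·ρ^j; need ρ^j ≤ 1e-8/6.31×10⁻⁴ = 1.58479e-05.
j ≥ ln(1.58479e-05)/ln(0.2022) = -11.0525/-1.59850 = 6.914.
So 7 more iterations are needed.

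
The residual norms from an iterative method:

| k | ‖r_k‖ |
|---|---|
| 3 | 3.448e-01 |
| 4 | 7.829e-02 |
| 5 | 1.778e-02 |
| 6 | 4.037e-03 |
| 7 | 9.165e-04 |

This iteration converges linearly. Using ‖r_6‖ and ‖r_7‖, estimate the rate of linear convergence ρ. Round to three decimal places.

0.227

ρ ≈ ‖r_7‖/‖r_6‖ = 9.165e-04/4.037e-03 = 0.22703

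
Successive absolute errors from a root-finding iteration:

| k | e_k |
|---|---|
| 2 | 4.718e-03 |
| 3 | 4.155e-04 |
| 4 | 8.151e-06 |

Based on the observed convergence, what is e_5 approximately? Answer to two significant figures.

1.4e-8

First estimate the order: p ≈ ln(e_4/e_3) / ln(e_3/e_2) = ln(8.151e-06/4.155e-04)/ln(4.155e-04/4.718e-03) = ln(0.0196173)/ln(0.088067) ≈ 1.6181.
Then e_5 ≈ e_4·(e_4/e_3)^p = 8.151e-06·(0.0196173)^1.6181 = 8.151e-06·0.00172711 ≈ 1.408e-08.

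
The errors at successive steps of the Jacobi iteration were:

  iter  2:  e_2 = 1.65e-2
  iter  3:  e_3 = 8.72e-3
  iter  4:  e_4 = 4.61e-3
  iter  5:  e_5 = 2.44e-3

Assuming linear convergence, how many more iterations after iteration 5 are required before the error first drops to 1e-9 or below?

Rate ρ ≈ e_5/e_4 = 2.44e-3/4.61e-3 = 0.5293.
After j more steps, e_{5+j} ≈ 2.44e-3·ρ^j; need ρ^j ≤ 1e-9/2.44e-3 = 4.09836e-07.
j ≥ ln(4.09836e-07)/ln(0.5293) = -14.7075/-0.63620 = 23.118.
So 24 more iterations are needed.

24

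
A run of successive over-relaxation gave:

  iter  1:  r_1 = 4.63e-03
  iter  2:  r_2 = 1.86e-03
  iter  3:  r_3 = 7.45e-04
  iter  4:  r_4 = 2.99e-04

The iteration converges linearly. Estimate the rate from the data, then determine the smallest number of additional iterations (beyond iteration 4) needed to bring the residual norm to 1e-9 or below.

14

Rate ρ ≈ r_4/r_3 = 2.99e-04/7.45e-04 = 0.4013.
After j more steps, r_{4+j} ≈ 2.99e-04·ρ^j; need ρ^j ≤ 1e-9/2.99e-04 = 3.34448e-06.
j ≥ ln(3.34448e-06)/ln(0.4013) = -12.6082/-0.91305 = 13.809.
So 14 more iterations are needed.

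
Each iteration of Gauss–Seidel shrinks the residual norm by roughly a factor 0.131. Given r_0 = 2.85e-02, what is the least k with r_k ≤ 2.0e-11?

After k steps, r_k ≈ 2.85e-02·0.131^k.
Need 0.131^k ≤ 2.0e-11/2.85e-02 = 7.01754e-10.
k ≥ ln(7.01754e-10)/ln(0.131) = -21.0774/-2.03256 = 10.370.
Smallest integer k = 11.

11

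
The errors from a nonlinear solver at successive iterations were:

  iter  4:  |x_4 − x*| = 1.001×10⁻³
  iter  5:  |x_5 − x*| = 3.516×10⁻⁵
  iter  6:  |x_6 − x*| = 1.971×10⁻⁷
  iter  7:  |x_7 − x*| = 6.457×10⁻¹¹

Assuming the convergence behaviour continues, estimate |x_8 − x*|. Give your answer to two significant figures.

2.6e-16

First estimate the order: p ≈ ln(|x_7 − x*|/|x_6 − x*|) / ln(|x_6 − x*|/|x_5 − x*|) = ln(6.457×10⁻¹¹/1.971×10⁻⁷)/ln(1.971×10⁻⁷/3.516×10⁻⁵) = ln(0.0003276)/ln(0.0056058) ≈ 1.5478.
Then |x_8 − x*| ≈ |x_7 − x*|·(|x_7 − x*|/|x_6 − x*|)^p = 6.457×10⁻¹¹·(0.0003276)^1.5478 = 6.457×10⁻¹¹·4.04063e-06 ≈ 2.609e-16.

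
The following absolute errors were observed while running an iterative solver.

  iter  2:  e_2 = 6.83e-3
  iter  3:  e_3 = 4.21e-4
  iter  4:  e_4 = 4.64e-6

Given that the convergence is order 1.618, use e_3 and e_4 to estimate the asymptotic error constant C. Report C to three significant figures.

1.34

C ≈ e_4 / e_3^1.618
  = 4.64e-6 / (4.21e-4)^1.618
  = 4.64e-6 / 3.45214e-06 ≈ 1.3441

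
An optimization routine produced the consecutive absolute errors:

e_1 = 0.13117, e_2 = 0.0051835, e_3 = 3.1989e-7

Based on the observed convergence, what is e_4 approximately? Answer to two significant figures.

First estimate the order: p ≈ ln(e_3/e_2) / ln(e_2/e_1) = ln(3.1989e-7/0.0051835)/ln(0.0051835/0.13117) = ln(6.17131e-05)/ln(0.0395174) ≈ 3.0000.
Then e_4 ≈ e_3·(e_3/e_2)^p = 3.1989e-7·(6.17131e-05)^3.0000 = 3.1989e-7·2.35035e-13 ≈ 7.519e-20.

7.5e-20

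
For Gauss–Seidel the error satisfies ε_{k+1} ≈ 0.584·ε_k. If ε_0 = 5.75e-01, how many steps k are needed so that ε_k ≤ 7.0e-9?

After k steps, ε_k ≈ 5.75e-01·0.584^k.
Need 0.584^k ≤ 7.0e-9/5.75e-01 = 1.21739e-08.
k ≥ ln(1.21739e-08)/ln(0.584) = -18.2240/-0.53785 = 33.883.
Smallest integer k = 34.

34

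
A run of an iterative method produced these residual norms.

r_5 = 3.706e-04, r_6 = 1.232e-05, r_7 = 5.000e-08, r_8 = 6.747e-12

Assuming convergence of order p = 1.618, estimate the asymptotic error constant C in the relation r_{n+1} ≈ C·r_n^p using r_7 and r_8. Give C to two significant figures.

C ≈ r_8 / r_7^1.618
  = 6.747e-12 / (5.000e-08)^1.618
  = 6.747e-12 / 1.53792e-12 ≈ 4.3871

4.4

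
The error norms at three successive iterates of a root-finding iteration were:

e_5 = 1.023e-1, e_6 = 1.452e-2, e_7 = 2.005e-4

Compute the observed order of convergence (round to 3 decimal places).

2.193

p ≈ ln(e_7/e_6) / ln(e_6/e_5)
  = ln(2.005e-4/1.452e-2) / ln(1.452e-2/1.023e-1)
  = ln(0.0138085) / ln(0.141935)
  = -4.282471 / -1.952386 ≈ 2.193455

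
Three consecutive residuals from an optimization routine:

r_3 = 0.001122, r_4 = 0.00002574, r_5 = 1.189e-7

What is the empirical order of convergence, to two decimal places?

p ≈ ln(r_5/r_4) / ln(r_4/r_3)
  = ln(1.189e-7/0.00002574) / ln(0.00002574/0.001122)
  = ln(0.00461927) / ln(0.0229412)
  = -5.37752 / -3.77482 ≈ 1.42458

1.42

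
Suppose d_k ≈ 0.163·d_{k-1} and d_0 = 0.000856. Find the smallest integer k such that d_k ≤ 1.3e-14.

14

After k steps, d_k ≈ 0.000856·0.163^k.
Need 0.163^k ≤ 1.3e-14/0.000856 = 1.51869e-11.
k ≥ ln(1.51869e-11)/ln(0.163) = -24.9106/-1.81401 = 13.732.
Smallest integer k = 14.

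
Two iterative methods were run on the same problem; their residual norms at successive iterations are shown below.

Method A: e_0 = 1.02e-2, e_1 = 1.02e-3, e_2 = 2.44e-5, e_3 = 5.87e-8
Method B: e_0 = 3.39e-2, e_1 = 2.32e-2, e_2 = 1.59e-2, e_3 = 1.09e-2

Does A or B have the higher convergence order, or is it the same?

A

Method A: p ≈ ln(5.87e-8/2.44e-5)/ln(2.44e-5/1.02e-3) ≈ 1.62.
Method B: p ≈ ln(1.09e-2/1.59e-2)/ln(1.59e-2/2.32e-2) ≈ 1.00.
Method A has the higher order (≈1.6 vs ≈1.0).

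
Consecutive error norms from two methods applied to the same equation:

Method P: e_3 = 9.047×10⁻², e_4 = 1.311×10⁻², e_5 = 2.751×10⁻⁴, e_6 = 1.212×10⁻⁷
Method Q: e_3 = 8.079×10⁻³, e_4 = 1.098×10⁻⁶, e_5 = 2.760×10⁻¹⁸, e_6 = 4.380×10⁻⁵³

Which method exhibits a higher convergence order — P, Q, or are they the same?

Q

Method P: p ≈ ln(1.212×10⁻⁷/2.751×10⁻⁴)/ln(2.751×10⁻⁴/1.311×10⁻²) ≈ 2.00.
Method Q: p ≈ ln(4.380×10⁻⁵³/2.760×10⁻¹⁸)/ln(2.760×10⁻¹⁸/1.098×10⁻⁶) ≈ 3.00.
Method Q has the higher order (≈3.0 vs ≈2.0).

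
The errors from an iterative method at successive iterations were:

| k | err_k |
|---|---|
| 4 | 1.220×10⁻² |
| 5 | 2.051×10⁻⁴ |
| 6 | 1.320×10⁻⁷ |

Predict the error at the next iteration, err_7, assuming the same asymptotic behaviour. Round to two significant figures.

First estimate the order: p ≈ ln(err_6/err_5) / ln(err_5/err_4) = ln(1.320×10⁻⁷/2.051×10⁻⁴)/ln(2.051×10⁻⁴/1.220×10⁻²) = ln(0.000643588)/ln(0.0168115) ≈ 1.7986.
Then err_7 ≈ err_6·(err_6/err_5)^p = 1.320×10⁻⁷·(0.000643588)^1.7986 = 1.320×10⁻⁷·1.81954e-06 ≈ 2.402e-13.

2.4e-13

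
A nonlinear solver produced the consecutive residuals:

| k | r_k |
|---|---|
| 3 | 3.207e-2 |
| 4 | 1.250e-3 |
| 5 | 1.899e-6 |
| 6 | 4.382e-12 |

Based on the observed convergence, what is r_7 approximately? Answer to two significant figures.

First estimate the order: p ≈ ln(r_6/r_5) / ln(r_5/r_4) = ln(4.382e-12/1.899e-6)/ln(1.899e-6/1.250e-3) = ln(2.30753e-06)/ln(0.0015192) ≈ 2.0000.
Then r_7 ≈ r_6·(r_6/r_5)^p = 4.382e-12·(2.30753e-06)^2.0000 = 4.382e-12·5.32469e-12 ≈ 2.333e-23.

2.3e-23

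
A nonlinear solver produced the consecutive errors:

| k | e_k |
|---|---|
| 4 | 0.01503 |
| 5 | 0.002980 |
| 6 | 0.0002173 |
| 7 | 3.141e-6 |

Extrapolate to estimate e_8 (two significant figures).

3.3e-9

First estimate the order: p ≈ ln(e_7/e_6) / ln(e_6/e_5) = ln(3.141e-6/0.0002173)/ln(0.0002173/0.002980) = ln(0.0144547)/ln(0.0729195) ≈ 1.6181.
Then e_8 ≈ e_7·(e_7/e_6)^p = 3.141e-6·(0.0144547)^1.6181 = 3.141e-6·0.00105368 ≈ 3.31e-09.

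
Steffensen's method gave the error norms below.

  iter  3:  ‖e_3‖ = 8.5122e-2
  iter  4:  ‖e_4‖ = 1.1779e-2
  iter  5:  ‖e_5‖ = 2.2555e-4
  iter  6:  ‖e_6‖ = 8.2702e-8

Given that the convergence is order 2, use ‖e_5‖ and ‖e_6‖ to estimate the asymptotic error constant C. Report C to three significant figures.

1.63

C ≈ ‖e_6‖ / ‖e_5‖^2
  = 8.2702e-8 / (2.2555e-4)^2
  = 8.2702e-8 / 5.08728e-08 ≈ 1.6257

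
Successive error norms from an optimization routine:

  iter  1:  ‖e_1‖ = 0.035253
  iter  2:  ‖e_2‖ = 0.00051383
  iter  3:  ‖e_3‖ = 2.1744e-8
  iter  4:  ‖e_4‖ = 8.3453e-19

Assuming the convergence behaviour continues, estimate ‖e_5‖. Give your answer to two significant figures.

First estimate the order: p ≈ ln(‖e_4‖/‖e_3‖) / ln(‖e_3‖/‖e_2‖) = ln(8.3453e-19/2.1744e-8)/ln(2.1744e-8/0.00051383) = ln(3.83798e-11)/ln(4.23175e-05) ≈ 2.3816.
Then ‖e_5‖ ≈ ‖e_4‖·(‖e_4‖/‖e_3‖)^p = 8.3453e-19·(3.83798e-11)^2.3816 = 8.3453e-19·1.56135e-25 ≈ 1.303e-43.

1.3e-43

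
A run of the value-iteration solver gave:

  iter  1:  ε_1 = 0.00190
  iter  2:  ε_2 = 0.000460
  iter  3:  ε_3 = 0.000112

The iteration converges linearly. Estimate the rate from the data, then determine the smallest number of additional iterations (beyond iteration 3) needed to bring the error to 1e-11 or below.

Rate ρ ≈ ε_3/ε_2 = 0.000112/0.000460 = 0.2435.
After j more steps, ε_{3+j} ≈ 0.000112·ρ^j; need ρ^j ≤ 1e-11/0.000112 = 8.92857e-08.
j ≥ ln(8.92857e-08)/ln(0.2435) = -16.2314/-1.41264 = 11.490.
So 12 more iterations are needed.

12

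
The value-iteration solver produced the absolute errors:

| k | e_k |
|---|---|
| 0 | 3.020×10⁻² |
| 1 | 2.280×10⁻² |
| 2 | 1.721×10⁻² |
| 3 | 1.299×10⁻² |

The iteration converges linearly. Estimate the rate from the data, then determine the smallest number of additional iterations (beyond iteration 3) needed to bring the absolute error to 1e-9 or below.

Rate ρ ≈ e_3/e_2 = 1.299×10⁻²/1.721×10⁻² = 0.7548.
After j more steps, e_{3+j} ≈ 1.299×10⁻²·ρ^j; need ρ^j ≤ 1e-9/1.299×10⁻² = 7.69823e-08.
j ≥ ln(7.69823e-08)/ln(0.7548) = -16.3797/-0.28130 = 58.229.
So 59 more iterations are needed.

59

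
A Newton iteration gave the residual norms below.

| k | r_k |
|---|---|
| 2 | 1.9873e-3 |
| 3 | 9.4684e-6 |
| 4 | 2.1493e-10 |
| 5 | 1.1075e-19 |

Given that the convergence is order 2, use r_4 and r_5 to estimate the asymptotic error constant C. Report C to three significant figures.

2.40

C ≈ r_5 / r_4^2
  = 1.1075e-19 / (2.1493e-10)^2
  = 1.1075e-19 / 4.61949e-20 ≈ 2.3975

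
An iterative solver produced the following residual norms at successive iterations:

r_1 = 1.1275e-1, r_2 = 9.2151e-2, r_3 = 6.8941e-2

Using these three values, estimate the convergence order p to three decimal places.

1.438

p ≈ ln(r_3/r_2) / ln(r_2/r_1)
  = ln(6.8941e-2/9.2151e-2) / ln(9.2151e-2/1.1275e-1)
  = ln(0.748131) / ln(0.817304)
  = -0.290177 / -0.201744 ≈ 1.438343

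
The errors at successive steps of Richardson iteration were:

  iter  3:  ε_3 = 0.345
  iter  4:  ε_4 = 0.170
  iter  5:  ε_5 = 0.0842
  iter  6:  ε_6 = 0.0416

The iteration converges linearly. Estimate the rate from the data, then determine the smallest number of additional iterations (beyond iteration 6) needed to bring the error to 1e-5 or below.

Rate ρ ≈ ε_6/ε_5 = 0.0416/0.0842 = 0.4941.
After j more steps, ε_{6+j} ≈ 0.0416·ρ^j; need ρ^j ≤ 1e-5/0.0416 = 0.000240385.
j ≥ ln(0.000240385)/ln(0.4941) = -8.3333/-0.70502 = 11.820.
So 12 more iterations are needed.

12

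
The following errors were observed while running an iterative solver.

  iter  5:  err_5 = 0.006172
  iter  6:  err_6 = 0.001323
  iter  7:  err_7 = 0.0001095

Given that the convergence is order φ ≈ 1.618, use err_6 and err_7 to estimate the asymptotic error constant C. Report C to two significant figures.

C ≈ err_7 / err_6^1.618
  = 0.0001095 / (0.001323)^1.618
  = 0.0001095 / 2.20132e-05 ≈ 4.9743

5.0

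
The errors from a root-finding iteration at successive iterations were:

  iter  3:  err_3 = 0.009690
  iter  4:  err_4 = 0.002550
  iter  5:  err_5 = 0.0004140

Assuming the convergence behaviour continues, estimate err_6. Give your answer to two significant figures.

3.5e-5

First estimate the order: p ≈ ln(err_5/err_4) / ln(err_4/err_3) = ln(0.0004140/0.002550)/ln(0.002550/0.009690) = ln(0.162353)/ln(0.263158) ≈ 1.3618.
Then err_6 ≈ err_5·(err_5/err_4)^p = 0.0004140·(0.162353)^1.3618 = 0.0004140·0.0841017 ≈ 3.482e-05.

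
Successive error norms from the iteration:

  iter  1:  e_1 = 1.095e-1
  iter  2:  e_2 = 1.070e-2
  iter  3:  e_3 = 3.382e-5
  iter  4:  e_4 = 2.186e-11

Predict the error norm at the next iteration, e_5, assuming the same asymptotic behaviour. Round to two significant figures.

1.0e-26

First estimate the order: p ≈ ln(e_4/e_3) / ln(e_3/e_2) = ln(2.186e-11/3.382e-5)/ln(3.382e-5/1.070e-2) = ln(6.46363e-07)/ln(0.00316075) ≈ 2.4756.
Then e_5 ≈ e_4·(e_4/e_3)^p = 2.186e-11·(6.46363e-07)^2.4756 = 2.186e-11·4.75571e-16 ≈ 1.04e-26.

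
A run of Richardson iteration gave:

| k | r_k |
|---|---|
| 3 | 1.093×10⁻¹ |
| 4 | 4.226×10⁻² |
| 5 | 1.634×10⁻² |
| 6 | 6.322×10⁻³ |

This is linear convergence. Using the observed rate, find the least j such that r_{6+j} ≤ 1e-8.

15

Rate ρ ≈ r_6/r_5 = 6.322×10⁻³/1.634×10⁻² = 0.3869.
After j more steps, r_{6+j} ≈ 6.322×10⁻³·ρ^j; need ρ^j ≤ 1e-8/6.322×10⁻³ = 1.58178e-06.
j ≥ ln(1.58178e-06)/ln(0.3869) = -13.3570/-0.94959 = 14.066.
So 15 more iterations are needed.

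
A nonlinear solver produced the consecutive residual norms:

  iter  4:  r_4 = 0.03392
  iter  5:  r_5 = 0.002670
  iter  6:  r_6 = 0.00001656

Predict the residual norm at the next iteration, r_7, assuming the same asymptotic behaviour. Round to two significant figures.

First estimate the order: p ≈ ln(r_6/r_5) / ln(r_5/r_4) = ln(0.00001656/0.002670)/ln(0.002670/0.03392) = ln(0.00620225)/ln(0.0787146) ≈ 1.9996.
Then r_7 ≈ r_6·(r_6/r_5)^p = 0.00001656·(0.00620225)^1.9996 = 0.00001656·3.85462e-05 ≈ 6.383e-10.

6.4e-10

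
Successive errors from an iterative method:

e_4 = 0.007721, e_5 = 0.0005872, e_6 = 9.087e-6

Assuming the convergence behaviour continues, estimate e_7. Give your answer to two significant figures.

1.1e-8

First estimate the order: p ≈ ln(e_6/e_5) / ln(e_5/e_4) = ln(9.087e-6/0.0005872)/ln(0.0005872/0.007721) = ln(0.0154751)/ln(0.0760523) ≈ 1.6180.
Then e_7 ≈ e_6·(e_6/e_5)^p = 9.087e-6·(0.0154751)^1.6180 = 9.087e-6·0.00117714 ≈ 1.07e-08.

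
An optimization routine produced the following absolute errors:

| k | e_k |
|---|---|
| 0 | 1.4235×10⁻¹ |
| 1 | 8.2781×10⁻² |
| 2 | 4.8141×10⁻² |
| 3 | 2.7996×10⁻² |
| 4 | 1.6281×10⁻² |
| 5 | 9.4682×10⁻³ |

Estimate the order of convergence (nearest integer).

Consecutive ratios: e_5/e_4 = 9.4682×10⁻³/1.6281×10⁻² = 0.581549, e_4/e_3 = 1.6281×10⁻²/2.7996×10⁻² = 0.581547.
p ≈ ln(0.581549)/ln(0.581547) = -0.5421/-0.5421 ≈ 1.00.
So the convergence is linear (order 1).

1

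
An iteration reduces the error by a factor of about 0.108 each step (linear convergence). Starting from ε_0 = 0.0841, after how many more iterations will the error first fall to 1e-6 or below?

After k steps, ε_k ≈ 0.0841·0.108^k.
Need 0.108^k ≤ 1e-6/0.0841 = 1.18906e-05.
k ≥ ln(1.18906e-05)/ln(0.108) = -11.3398/-2.22562 = 5.095.
Smallest integer k = 6.

6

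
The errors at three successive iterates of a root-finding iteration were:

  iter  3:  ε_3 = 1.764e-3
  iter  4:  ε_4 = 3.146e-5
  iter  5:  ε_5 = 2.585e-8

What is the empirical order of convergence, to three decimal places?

p ≈ ln(ε_5/ε_4) / ln(ε_4/ε_3)
  = ln(2.585e-8/3.146e-5) / ln(3.146e-5/1.764e-3)
  = ln(0.000821678) / ln(0.0178345)
  = -7.104162 / -4.026620 ≈ 1.764299

1.764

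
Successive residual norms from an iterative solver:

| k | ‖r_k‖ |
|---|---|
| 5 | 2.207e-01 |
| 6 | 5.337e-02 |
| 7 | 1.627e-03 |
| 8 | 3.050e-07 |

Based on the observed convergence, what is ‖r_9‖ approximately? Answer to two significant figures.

2.1e-16

First estimate the order: p ≈ ln(‖r_8‖/‖r_7‖) / ln(‖r_7‖/‖r_6‖) = ln(3.050e-07/1.627e-03)/ln(1.627e-03/5.337e-02) = ln(0.000187462)/ln(0.0304853) ≈ 2.4586.
Then ‖r_9‖ ≈ ‖r_8‖·(‖r_8‖/‖r_7‖)^p = 3.050e-07·(0.000187462)^2.4586 = 3.050e-07·6.86411e-10 ≈ 2.094e-16.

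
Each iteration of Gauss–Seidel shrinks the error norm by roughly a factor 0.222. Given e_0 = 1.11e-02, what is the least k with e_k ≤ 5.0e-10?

After k steps, e_k ≈ 1.11e-02·0.222^k.
Need 0.222^k ≤ 5.0e-10/1.11e-02 = 4.5045e-08.
k ≥ ln(4.5045e-08)/ln(0.222) = -16.9156/-1.50508 = 11.239.
Smallest integer k = 12.

12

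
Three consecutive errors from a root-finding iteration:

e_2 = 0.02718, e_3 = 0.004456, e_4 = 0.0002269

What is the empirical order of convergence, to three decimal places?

1.647

p ≈ ln(e_4/e_3) / ln(e_3/e_2)
  = ln(0.0002269/0.004456) / ln(0.004456/0.02718)
  = ln(0.0509201) / ln(0.163944)
  = -2.977498 / -1.808230 ≈ 1.646637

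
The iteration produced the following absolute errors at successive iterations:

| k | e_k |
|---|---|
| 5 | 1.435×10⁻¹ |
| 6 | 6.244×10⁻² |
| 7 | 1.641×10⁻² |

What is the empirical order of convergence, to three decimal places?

p ≈ ln(e_7/e_6) / ln(e_6/e_5)
  = ln(1.641×10⁻²/6.244×10⁻²) / ln(6.244×10⁻²/1.435×10⁻¹)
  = ln(0.262812) / ln(0.435122)
  = -1.336316 / -0.832129 ≈ 1.605900

1.606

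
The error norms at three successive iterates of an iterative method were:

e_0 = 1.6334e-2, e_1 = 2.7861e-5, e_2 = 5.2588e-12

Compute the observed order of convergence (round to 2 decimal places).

2.43

p ≈ ln(e_2/e_1) / ln(e_1/e_0)
  = ln(5.2588e-12/2.7861e-5) / ln(2.7861e-5/1.6334e-2)
  = ln(1.88751e-07) / ln(0.00170571)
  = -15.48284 / -6.37377 ≈ 2.42915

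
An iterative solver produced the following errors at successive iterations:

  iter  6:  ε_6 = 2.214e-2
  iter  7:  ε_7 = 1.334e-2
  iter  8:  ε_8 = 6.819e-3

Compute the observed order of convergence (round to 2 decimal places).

p ≈ ln(ε_8/ε_7) / ln(ε_7/ε_6)
  = ln(6.819e-3/1.334e-2) / ln(1.334e-2/2.214e-2)
  = ln(0.511169) / ln(0.602529)
  = -0.67106 / -0.50662 ≈ 1.32458

1.32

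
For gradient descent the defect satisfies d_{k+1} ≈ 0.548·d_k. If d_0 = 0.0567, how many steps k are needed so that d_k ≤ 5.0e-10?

After k steps, d_k ≈ 0.0567·0.548^k.
Need 0.548^k ≤ 5.0e-10/0.0567 = 8.81834e-09.
k ≥ ln(8.81834e-09)/ln(0.548) = -18.5464/-0.60148 = 30.835.
Smallest integer k = 31.

31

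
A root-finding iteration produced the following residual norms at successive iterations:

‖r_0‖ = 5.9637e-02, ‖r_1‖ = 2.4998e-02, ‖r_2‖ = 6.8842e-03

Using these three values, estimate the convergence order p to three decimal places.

1.483

p ≈ ln(‖r_2‖/‖r_1‖) / ln(‖r_1‖/‖r_0‖)
  = ln(6.8842e-03/2.4998e-02) / ln(2.4998e-02/5.9637e-02)
  = ln(0.27539) / ln(0.419169)
  = -1.289567 / -0.869481 ≈ 1.483146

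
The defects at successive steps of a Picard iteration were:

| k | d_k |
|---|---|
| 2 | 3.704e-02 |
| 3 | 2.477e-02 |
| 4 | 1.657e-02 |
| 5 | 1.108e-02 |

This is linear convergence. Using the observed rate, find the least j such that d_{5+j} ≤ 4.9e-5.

Rate ρ ≈ d_5/d_4 = 1.108e-02/1.657e-02 = 0.6687.
After j more steps, d_{5+j} ≈ 1.108e-02·ρ^j; need ρ^j ≤ 4.9e-5/1.108e-02 = 0.00442238.
j ≥ ln(0.00442238)/ln(0.6687) = -5.4211/-0.40242 = 13.471.
So 14 more iterations are needed.

14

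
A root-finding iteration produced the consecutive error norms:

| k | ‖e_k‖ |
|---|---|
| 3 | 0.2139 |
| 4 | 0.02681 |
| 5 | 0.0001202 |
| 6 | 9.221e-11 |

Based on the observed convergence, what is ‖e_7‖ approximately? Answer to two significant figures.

First estimate the order: p ≈ ln(‖e_6‖/‖e_5‖) / ln(‖e_5‖/‖e_4‖) = ln(9.221e-11/0.0001202)/ln(0.0001202/0.02681) = ln(7.67138e-07)/ln(0.0044834) ≈ 2.6040.
Then ‖e_7‖ ≈ ‖e_6‖·(‖e_6‖/‖e_5‖)^p = 9.221e-11·(7.67138e-07)^2.6040 = 9.221e-11·1.19182e-16 ≈ 1.099e-26.

1.1e-26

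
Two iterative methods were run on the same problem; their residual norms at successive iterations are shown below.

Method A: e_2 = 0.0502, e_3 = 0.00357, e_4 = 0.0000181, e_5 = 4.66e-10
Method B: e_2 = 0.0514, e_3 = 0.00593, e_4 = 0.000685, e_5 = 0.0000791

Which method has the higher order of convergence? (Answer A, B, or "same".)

A

Method A: p ≈ ln(4.66e-10/0.0000181)/ln(0.0000181/0.00357) ≈ 2.00.
Method B: p ≈ ln(0.0000791/0.000685)/ln(0.000685/0.00593) ≈ 1.00.
Method A has the higher order (≈2.0 vs ≈1.0).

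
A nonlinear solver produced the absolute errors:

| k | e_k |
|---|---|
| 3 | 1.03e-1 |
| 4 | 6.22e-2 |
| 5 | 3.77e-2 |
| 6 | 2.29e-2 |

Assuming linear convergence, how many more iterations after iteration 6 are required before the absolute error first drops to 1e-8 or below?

Rate ρ ≈ e_6/e_5 = 2.29e-2/3.77e-2 = 0.6074.
After j more steps, e_{6+j} ≈ 2.29e-2·ρ^j; need ρ^j ≤ 1e-8/2.29e-2 = 4.36681e-07.
j ≥ ln(4.36681e-07)/ln(0.6074) = -14.6441/-0.49857 = 29.372.
So 30 more iterations are needed.

30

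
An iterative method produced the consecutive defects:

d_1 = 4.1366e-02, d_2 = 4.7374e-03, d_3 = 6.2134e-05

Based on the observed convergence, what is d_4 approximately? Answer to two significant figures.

1.1e-8

First estimate the order: p ≈ ln(d_3/d_2) / ln(d_2/d_1) = ln(6.2134e-05/4.7374e-03)/ln(4.7374e-03/4.1366e-02) = ln(0.0131156)/ln(0.114524) ≈ 2.0000.
Then d_4 ≈ d_3·(d_3/d_2)^p = 6.2134e-05·(0.0131156)^2.0000 = 6.2134e-05·0.000172019 ≈ 1.069e-08.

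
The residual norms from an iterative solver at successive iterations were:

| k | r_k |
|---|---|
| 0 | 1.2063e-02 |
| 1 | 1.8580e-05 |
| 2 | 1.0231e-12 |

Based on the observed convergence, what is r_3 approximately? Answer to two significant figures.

First estimate the order: p ≈ ln(r_2/r_1) / ln(r_1/r_0) = ln(1.0231e-12/1.8580e-05)/ln(1.8580e-05/1.2063e-02) = ln(5.50646e-08)/ln(0.00154025) ≈ 2.5811.
Then r_3 ≈ r_2·(r_2/r_1)^p = 1.0231e-12·(5.50646e-08)^2.5811 = 1.0231e-12·1.83428e-19 ≈ 1.877e-31.

1.9e-31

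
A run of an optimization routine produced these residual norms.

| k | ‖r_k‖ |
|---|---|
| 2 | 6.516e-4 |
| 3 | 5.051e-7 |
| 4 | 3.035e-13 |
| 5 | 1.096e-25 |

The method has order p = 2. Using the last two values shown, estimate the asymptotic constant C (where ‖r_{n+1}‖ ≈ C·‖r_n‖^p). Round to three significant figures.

C ≈ ‖r_5‖ / ‖r_4‖^2
  = 1.096e-25 / (3.035e-13)^2
  = 1.096e-25 / 9.21123e-26 ≈ 1.1899

1.19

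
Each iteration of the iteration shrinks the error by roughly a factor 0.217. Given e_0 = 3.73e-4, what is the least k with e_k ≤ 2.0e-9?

8

After k steps, e_k ≈ 3.73e-4·0.217^k.
Need 0.217^k ≤ 2.0e-9/3.73e-4 = 5.36193e-06.
k ≥ ln(5.36193e-06)/ln(0.217) = -12.1362/-1.52786 = 7.943.
Smallest integer k = 8.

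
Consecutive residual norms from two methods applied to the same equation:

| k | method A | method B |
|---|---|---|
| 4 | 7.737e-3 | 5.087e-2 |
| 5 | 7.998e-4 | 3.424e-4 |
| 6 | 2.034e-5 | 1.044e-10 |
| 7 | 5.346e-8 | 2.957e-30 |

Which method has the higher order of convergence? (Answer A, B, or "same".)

B

Method A: p ≈ ln(5.346e-8/2.034e-5)/ln(2.034e-5/7.998e-4) ≈ 1.62.
Method B: p ≈ ln(2.957e-30/1.044e-10)/ln(1.044e-10/3.424e-4) ≈ 3.00.
Method B has the higher order (≈3.0 vs ≈1.6).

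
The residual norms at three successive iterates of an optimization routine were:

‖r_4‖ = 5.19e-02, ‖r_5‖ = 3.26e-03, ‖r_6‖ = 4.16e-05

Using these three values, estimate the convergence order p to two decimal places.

p ≈ ln(‖r_6‖/‖r_5‖) / ln(‖r_5‖/‖r_4‖)
  = ln(4.16e-05/3.26e-03) / ln(3.26e-03/5.19e-02)
  = ln(0.0127607) / ln(0.0628131)
  = -4.36139 / -2.76759 ≈ 1.57588

1.58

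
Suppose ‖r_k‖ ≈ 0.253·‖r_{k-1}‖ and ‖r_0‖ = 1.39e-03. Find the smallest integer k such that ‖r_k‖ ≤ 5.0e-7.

After k steps, ‖r_k‖ ≈ 1.39e-03·0.253^k.
Need 0.253^k ≤ 5.0e-7/1.39e-03 = 0.000359712.
k ≥ ln(0.000359712)/ln(0.253) = -7.9302/-1.37437 = 5.770.
Smallest integer k = 6.

6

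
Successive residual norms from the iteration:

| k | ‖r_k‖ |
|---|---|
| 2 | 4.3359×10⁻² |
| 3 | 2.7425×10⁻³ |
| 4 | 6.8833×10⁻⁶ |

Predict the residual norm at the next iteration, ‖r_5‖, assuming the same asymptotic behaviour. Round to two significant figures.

1.6e-11

First estimate the order: p ≈ ln(‖r_4‖/‖r_3‖) / ln(‖r_3‖/‖r_2‖) = ln(6.8833×10⁻⁶/2.7425×10⁻³)/ln(2.7425×10⁻³/4.3359×10⁻²) = ln(0.00250986)/ln(0.063251) ≈ 2.1689.
Then ‖r_5‖ ≈ ‖r_4‖·(‖r_4‖/‖r_3‖)^p = 6.8833×10⁻⁶·(0.00250986)^2.1689 = 6.8833×10⁻⁶·2.29139e-06 ≈ 1.577e-11.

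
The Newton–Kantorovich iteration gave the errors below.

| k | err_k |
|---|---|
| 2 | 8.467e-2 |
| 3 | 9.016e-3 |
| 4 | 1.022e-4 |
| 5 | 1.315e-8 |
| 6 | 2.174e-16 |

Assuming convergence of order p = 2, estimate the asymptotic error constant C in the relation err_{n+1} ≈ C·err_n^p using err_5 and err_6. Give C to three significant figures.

C ≈ err_6 / err_5^2
  = 2.174e-16 / (1.315e-8)^2
  = 2.174e-16 / 1.72923e-16 ≈ 1.2572

1.26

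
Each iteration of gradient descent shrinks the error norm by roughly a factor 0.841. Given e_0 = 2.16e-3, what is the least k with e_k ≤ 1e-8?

71

After k steps, e_k ≈ 2.16e-3·0.841^k.
Need 0.841^k ≤ 1e-8/2.16e-3 = 4.62963e-06.
k ≥ ln(4.62963e-06)/ln(0.841) = -12.2830/-0.17316 = 70.934.
Smallest integer k = 71.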